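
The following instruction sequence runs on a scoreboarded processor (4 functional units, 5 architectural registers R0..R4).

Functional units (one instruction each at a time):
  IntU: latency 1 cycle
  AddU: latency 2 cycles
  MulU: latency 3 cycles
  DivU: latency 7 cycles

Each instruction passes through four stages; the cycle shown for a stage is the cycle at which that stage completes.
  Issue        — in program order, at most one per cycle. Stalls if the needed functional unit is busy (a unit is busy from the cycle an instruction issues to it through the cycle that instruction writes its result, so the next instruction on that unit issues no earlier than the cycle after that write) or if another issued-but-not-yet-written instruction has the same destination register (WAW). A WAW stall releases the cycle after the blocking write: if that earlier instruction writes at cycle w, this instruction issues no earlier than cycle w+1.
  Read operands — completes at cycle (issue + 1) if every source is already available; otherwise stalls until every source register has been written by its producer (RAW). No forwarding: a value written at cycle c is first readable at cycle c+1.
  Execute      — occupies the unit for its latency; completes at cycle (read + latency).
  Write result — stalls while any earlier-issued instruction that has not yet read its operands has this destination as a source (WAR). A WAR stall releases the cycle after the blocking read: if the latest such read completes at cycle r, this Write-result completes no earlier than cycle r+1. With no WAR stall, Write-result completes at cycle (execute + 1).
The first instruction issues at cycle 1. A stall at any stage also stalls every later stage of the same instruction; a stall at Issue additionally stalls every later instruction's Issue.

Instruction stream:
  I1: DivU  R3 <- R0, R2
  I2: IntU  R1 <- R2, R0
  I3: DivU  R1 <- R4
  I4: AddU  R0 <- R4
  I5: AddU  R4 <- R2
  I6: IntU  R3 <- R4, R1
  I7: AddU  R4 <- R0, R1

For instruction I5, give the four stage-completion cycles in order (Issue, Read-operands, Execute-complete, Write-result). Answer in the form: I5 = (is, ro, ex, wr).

I1 -> (1, 2, 9, 10)
I2 -> (2, 3, 4, 5)
I3 -> (11, 12, 19, 20)  // struct: DivU busy until I1 writes@10
I4 -> (12, 13, 15, 16)
I5 -> (17, 18, 20, 21)  // struct: AddU busy until I4 writes@16
I6 -> (18, 22, 23, 24)  // RAW R4: wait I5 write@21
I7 -> (22, 23, 25, 26)  // struct: AddU busy until I5 writes@21

I5 = (17, 18, 20, 21)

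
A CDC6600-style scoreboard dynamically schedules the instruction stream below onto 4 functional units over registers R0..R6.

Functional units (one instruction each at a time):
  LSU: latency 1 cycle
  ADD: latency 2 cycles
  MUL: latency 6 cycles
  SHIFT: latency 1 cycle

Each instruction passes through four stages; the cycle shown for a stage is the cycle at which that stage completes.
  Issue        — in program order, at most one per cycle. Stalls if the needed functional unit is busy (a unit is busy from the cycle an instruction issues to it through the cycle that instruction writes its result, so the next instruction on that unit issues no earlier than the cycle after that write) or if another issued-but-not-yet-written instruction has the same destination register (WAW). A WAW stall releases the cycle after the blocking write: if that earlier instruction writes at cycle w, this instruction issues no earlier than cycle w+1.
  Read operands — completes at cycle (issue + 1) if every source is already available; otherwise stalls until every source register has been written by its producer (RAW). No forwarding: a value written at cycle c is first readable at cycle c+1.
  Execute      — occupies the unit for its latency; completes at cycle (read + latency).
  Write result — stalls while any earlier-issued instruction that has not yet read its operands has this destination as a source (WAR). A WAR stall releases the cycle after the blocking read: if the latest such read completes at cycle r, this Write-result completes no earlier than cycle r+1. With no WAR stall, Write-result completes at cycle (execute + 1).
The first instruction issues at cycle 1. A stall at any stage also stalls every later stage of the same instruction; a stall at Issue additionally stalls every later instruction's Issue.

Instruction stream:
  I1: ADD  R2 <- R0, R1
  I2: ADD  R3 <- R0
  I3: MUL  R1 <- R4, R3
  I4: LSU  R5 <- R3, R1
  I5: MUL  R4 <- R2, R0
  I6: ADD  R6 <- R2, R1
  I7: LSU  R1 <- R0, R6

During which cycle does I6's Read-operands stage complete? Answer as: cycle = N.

cycle = 21

[I1] 1/2/4/5
[I2] 6/7/9/10  (struct: ADD busy until I1 writes@5)
[I3] 7/11/17/18  (RAW R3: wait I2 write@10)
[I4] 8/19/20/21  (RAW R1: wait I3 write@18)
[I5] 19/20/26/27  (struct: MUL busy until I3 writes@18)
[I6] 20/21/23/24
[I7] 22/25/26/27  (struct: LSU busy until I4 writes@21; RAW R6: wait I6 write@24)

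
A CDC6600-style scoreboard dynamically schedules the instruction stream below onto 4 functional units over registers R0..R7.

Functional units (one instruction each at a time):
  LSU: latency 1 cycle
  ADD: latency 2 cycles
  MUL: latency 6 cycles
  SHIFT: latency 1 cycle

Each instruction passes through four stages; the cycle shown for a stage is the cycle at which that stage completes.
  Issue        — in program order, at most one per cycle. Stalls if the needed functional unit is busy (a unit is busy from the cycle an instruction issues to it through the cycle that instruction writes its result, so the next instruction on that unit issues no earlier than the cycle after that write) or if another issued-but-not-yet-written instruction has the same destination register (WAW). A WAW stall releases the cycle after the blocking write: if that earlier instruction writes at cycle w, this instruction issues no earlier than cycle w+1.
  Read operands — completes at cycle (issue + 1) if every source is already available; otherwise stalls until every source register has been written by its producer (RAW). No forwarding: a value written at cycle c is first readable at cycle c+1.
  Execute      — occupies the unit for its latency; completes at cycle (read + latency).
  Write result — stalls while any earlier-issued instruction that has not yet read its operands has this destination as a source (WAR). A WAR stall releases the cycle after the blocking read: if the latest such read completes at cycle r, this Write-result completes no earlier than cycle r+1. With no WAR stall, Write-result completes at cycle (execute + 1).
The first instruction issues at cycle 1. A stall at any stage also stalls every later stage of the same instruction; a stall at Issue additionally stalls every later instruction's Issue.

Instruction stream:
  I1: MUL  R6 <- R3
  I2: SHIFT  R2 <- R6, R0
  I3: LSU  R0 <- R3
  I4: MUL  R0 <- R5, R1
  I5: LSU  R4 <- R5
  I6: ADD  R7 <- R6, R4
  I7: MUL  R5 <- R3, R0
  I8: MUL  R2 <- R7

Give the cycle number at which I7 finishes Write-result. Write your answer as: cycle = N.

cycle = 29

[1] I1→MUL
[2] I1 RO; I2→SHIFT
[3] I3→LSU
[4] I3 RO
[5] I3 EX
[8] I1 EX
[9] I1 WR R6
[10] I2 RO
[11] I2 EX; I3 WR R0
[12] I2 WR R2; I4→MUL
[13] I4 RO; I5→LSU
[14] I5 RO; I6→ADD
[15] I5 EX
[16] I5 WR R4
[17] I6 RO
[19] I4 EX; I6 EX
[20] I4 WR R0; I6 WR R7
[21] I7→MUL
[22] I7 RO
[28] I7 EX
[29] I7 WR R5
[30] I8→MUL
[31] I8 RO
[37] I8 EX
[38] I8 WR R2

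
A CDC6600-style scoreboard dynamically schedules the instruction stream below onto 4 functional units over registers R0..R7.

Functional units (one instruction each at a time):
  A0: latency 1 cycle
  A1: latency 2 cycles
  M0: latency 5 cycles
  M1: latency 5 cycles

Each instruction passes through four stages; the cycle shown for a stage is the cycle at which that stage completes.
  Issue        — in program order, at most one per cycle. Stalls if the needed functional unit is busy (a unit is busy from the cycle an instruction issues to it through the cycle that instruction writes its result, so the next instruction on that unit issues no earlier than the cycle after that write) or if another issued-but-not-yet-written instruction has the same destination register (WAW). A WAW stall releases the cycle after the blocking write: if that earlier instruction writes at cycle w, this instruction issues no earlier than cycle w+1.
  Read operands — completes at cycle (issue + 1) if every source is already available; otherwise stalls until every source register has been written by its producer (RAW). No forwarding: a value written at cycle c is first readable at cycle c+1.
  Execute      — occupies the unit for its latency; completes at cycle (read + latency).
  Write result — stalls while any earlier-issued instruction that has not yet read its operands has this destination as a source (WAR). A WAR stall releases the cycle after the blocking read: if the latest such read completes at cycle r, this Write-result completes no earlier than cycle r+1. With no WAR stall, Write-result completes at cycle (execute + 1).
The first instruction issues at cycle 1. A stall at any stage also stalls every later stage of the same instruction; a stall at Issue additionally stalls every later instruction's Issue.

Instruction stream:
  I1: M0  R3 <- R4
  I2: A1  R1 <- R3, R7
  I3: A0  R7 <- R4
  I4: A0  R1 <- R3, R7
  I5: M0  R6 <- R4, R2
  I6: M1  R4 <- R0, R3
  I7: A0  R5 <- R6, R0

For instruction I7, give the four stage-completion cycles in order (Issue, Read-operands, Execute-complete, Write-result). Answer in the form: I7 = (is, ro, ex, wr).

cycle 1: I1 dispatched to M0
cycle 2: I1 operands ready, I2 dispatched to A1
cycle 3: I3 dispatched to A0
cycle 4: I3 operands ready
cycle 5: I3 complete
cycle 7: I1 complete
cycle 8: R3←I1
cycle 9: I2 operands ready
cycle 10: R7←I3
cycle 11: I2 complete
cycle 12: R1←I2
cycle 13: I4 dispatched to A0
cycle 14: I4 operands ready, I5 dispatched to M0
cycle 15: I4 complete, I5 operands ready, I6 dispatched to M1
cycle 16: R1←I4, I6 operands ready
cycle 17: I7 dispatched to A0
cycle 20: I5 complete
cycle 21: R6←I5, I6 complete
cycle 22: R4←I6, I7 operands ready
cycle 23: I7 complete
cycle 24: R5←I7

I7 = (17, 22, 23, 24)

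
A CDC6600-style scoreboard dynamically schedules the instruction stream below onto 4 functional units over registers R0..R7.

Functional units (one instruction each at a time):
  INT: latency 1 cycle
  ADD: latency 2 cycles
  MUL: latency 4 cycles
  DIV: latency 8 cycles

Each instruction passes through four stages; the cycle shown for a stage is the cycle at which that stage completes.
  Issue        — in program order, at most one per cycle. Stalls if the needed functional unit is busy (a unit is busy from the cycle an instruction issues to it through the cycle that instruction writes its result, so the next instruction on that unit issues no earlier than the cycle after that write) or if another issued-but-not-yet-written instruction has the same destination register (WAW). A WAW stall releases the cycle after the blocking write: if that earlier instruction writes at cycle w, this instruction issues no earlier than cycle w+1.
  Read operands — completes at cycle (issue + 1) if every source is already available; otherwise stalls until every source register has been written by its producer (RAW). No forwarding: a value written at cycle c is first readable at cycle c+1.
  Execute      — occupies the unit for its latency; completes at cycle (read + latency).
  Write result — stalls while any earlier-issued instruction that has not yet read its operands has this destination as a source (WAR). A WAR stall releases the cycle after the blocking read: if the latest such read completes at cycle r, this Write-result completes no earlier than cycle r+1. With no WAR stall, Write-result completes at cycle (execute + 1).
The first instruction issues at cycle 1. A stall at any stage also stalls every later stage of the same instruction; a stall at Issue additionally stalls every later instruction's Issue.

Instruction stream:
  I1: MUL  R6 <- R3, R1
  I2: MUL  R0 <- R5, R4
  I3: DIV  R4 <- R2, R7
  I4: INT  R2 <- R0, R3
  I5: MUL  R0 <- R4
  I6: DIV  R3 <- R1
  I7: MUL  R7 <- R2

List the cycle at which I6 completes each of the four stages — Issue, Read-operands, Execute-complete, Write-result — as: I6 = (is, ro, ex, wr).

I6 = (20, 21, 29, 30)

t=1  issue I1 (MUL)
t=2  I1 read-ops
t=6  I1 finished on MUL
t=7  I1→R6
t=8  issue I2 (MUL)
t=9  I2 read-ops; issue I3 (DIV)
t=10  I3 read-ops; issue I4 (INT)
t=13  I2 finished on MUL
t=14  I2→R0
t=15  I4 read-ops; issue I5 (MUL)
t=16  I4 finished on INT
t=17  I4→R2
t=18  I3 finished on DIV
t=19  I3→R4
t=20  I5 read-ops; issue I6 (DIV)
t=21  I6 read-ops
t=24  I5 finished on MUL
t=25  I5→R0
t=26  issue I7 (MUL)
t=27  I7 read-ops
t=29  I6 finished on DIV
t=30  I6→R3
t=31  I7 finished on MUL
t=32  I7→R7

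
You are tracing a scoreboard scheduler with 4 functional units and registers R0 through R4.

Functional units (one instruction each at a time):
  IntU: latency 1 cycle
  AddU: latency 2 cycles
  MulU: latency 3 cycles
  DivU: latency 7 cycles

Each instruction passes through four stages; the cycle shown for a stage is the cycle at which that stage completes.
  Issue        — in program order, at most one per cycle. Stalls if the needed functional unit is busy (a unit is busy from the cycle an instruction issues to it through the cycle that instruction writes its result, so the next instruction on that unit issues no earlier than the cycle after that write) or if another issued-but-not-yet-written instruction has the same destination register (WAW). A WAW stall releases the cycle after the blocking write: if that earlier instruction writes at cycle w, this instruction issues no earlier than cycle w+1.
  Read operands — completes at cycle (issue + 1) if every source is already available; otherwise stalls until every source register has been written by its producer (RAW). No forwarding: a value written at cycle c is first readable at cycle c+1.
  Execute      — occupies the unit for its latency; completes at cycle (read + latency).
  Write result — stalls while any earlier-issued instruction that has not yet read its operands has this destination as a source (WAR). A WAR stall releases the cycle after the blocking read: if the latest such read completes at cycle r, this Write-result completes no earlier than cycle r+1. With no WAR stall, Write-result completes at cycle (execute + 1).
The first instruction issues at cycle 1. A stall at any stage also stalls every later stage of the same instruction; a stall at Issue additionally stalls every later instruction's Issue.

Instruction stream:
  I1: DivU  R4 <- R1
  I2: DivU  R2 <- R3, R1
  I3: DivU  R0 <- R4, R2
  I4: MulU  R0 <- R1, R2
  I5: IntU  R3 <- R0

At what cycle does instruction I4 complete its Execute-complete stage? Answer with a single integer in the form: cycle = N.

I1  is:1  ro:2  ex:9  wr:10
I2  is:11  ro:12  ex:19  wr:20  — struct: DivU busy until I1 writes@10
I3  is:21  ro:22  ex:29  wr:30  — struct: DivU busy until I2 writes@20
I4  is:31  ro:32  ex:35  wr:36  — WAW R0: wait I3 write@30
I5  is:32  ro:37  ex:38  wr:39  — RAW R0: wait I4 write@36

cycle = 35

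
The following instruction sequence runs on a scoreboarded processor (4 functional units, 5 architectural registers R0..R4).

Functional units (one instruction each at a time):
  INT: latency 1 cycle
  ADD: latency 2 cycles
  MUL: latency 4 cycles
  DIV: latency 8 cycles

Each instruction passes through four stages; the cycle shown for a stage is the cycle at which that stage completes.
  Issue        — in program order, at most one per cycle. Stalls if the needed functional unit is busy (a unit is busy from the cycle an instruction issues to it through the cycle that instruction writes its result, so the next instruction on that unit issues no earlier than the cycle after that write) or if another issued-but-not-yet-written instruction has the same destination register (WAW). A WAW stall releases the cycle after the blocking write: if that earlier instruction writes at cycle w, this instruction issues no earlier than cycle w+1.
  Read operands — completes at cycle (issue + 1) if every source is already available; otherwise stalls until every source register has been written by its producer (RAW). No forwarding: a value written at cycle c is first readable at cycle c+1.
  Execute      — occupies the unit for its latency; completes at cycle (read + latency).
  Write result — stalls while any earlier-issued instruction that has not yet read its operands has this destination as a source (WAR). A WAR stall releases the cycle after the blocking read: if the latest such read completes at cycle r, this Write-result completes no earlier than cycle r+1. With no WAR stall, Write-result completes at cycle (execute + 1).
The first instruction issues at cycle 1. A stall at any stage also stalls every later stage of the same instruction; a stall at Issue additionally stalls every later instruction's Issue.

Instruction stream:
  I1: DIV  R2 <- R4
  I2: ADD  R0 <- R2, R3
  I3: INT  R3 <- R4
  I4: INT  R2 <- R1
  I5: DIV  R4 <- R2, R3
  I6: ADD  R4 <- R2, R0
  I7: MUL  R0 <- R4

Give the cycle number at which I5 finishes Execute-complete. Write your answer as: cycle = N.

cycle = 26

  I1 | 1 | 2 | 10 | 11
  I2 | 2 | 12 | 14 | 15   RAW R2: wait I1 write@11
  I3 | 3 | 4 | 5 | 13   WAR R3: wait I2 read@12
  I4 | 14 | 15 | 16 | 17   struct: INT busy until I3 writes@13
  I5 | 15 | 18 | 26 | 27   RAW R2: wait I4 write@17
  I6 | 28 | 29 | 31 | 32   WAW R4: wait I5 write@27
  I7 | 29 | 33 | 37 | 38   RAW R4: wait I6 write@32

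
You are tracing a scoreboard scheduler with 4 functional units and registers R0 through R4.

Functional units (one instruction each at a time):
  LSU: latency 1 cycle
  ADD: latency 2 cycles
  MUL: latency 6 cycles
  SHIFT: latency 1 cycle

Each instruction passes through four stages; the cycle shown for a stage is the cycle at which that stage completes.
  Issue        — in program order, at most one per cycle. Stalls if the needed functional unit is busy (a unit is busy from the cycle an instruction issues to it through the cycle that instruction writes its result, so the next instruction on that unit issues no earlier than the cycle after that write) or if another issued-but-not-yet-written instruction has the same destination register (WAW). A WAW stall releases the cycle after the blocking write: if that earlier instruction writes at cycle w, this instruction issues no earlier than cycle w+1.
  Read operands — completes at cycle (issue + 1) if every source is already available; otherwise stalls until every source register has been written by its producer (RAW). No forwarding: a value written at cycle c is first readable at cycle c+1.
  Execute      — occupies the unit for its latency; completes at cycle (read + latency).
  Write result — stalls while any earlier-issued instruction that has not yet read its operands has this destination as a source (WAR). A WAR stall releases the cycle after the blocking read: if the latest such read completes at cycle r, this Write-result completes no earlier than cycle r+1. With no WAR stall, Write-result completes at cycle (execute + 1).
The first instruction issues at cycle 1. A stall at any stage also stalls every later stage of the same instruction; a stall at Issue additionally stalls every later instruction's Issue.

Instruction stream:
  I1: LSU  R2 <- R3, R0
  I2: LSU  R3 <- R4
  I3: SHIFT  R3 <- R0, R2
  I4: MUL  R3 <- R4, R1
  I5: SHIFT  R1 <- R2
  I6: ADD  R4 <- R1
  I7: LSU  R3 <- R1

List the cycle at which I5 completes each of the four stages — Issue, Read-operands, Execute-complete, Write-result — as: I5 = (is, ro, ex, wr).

I1 -> (1, 2, 3, 4)
I2 -> (5, 6, 7, 8)  // struct: LSU busy until I1 writes@4
I3 -> (9, 10, 11, 12)  // WAW R3: wait I2 write@8
I4 -> (13, 14, 20, 21)  // WAW R3: wait I3 write@12
I5 -> (14, 15, 16, 17)
I6 -> (15, 18, 20, 21)  // RAW R1: wait I5 write@17
I7 -> (22, 23, 24, 25)  // WAW R3: wait I4 write@21

I5 = (14, 15, 16, 17)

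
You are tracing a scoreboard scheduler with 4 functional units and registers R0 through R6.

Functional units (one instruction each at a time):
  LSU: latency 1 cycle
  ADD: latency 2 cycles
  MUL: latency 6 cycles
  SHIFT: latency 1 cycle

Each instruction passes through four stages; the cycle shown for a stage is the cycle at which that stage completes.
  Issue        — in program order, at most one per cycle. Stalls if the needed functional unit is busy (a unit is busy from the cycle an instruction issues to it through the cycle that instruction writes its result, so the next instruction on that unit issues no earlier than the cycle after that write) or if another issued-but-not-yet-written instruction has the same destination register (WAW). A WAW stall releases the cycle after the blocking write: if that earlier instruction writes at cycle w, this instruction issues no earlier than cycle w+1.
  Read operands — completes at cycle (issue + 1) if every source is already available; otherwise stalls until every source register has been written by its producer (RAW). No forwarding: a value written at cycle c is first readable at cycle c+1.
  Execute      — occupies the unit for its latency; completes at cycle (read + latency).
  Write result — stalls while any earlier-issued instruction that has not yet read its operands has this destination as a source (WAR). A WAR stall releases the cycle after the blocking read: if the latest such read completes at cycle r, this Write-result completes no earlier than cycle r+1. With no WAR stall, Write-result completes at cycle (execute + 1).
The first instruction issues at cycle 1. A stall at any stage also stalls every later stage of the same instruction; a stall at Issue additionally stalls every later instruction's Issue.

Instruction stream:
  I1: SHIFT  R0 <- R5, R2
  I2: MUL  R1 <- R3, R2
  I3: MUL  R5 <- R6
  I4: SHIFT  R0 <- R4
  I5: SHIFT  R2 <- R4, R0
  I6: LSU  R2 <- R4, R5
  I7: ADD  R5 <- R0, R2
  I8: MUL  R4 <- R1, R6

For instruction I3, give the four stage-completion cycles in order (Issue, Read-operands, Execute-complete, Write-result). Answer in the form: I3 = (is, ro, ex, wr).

I1 -> (1, 2, 3, 4)
I2 -> (2, 3, 9, 10)
I3 -> (11, 12, 18, 19)  // struct: MUL busy until I2 writes@10
I4 -> (12, 13, 14, 15)
I5 -> (16, 17, 18, 19)  // struct: SHIFT busy until I4 writes@15
I6 -> (20, 21, 22, 23)  // WAW R2: wait I5 write@19
I7 -> (21, 24, 26, 27)  // RAW R2: wait I6 write@23
I8 -> (22, 23, 29, 30)

I3 = (11, 12, 18, 19)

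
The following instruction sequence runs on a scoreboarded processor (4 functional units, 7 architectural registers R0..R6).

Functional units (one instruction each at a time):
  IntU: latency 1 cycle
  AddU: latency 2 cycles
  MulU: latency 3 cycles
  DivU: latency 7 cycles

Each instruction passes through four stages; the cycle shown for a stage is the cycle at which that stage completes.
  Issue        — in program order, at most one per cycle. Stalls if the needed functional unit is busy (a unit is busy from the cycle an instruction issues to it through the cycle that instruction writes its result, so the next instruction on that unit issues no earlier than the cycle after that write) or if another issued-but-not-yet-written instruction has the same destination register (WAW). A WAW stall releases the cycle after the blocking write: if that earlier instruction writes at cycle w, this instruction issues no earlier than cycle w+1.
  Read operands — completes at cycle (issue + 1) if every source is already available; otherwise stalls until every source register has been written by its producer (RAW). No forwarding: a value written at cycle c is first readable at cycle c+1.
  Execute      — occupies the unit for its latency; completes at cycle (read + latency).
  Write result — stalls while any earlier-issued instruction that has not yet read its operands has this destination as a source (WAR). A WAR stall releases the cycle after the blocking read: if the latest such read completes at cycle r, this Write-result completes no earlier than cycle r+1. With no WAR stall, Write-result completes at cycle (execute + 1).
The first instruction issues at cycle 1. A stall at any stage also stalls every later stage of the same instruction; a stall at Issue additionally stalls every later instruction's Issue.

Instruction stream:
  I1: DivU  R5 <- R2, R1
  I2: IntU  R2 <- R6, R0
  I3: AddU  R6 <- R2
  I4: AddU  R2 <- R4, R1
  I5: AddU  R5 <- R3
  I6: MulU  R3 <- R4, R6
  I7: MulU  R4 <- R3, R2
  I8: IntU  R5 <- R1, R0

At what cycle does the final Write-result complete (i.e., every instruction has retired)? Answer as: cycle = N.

I1: IS=1 RO=2 EX=9 WR=10
I2: IS=2 RO=3 EX=4 WR=5
I3: IS=3 RO=6 EX=8 WR=9  [RAW R2: wait I2 write@5]
I4: IS=10 RO=11 EX=13 WR=14  [struct: AddU busy until I3 writes@9]
I5: IS=15 RO=16 EX=18 WR=19  [struct: AddU busy until I4 writes@14]
I6: IS=16 RO=17 EX=20 WR=21
I7: IS=22 RO=23 EX=26 WR=27  [struct: MulU busy until I6 writes@21]
I8: IS=23 RO=24 EX=25 WR=26

cycle = 27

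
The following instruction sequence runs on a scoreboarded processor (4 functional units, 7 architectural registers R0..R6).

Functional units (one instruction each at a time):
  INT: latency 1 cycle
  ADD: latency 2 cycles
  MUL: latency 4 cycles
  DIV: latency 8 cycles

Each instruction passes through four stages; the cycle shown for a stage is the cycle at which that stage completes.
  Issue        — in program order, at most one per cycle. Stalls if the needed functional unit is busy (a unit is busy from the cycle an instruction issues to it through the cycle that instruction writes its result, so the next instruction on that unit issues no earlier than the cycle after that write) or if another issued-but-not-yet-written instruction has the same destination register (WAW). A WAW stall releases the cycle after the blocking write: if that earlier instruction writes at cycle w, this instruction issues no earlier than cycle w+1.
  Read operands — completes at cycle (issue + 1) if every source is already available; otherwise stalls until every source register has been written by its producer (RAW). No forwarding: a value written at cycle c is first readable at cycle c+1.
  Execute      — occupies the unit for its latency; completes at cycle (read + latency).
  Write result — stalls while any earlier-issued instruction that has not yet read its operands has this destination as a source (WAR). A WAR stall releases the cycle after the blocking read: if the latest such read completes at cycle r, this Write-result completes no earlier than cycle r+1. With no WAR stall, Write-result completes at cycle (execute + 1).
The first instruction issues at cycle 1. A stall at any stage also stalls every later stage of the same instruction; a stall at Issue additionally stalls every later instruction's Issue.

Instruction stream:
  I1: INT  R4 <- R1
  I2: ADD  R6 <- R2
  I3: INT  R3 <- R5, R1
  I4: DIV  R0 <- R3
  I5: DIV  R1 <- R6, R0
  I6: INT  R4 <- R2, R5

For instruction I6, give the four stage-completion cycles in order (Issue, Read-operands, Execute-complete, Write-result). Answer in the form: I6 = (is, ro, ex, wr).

I6 = (20, 21, 22, 23)

1) issue 1, read 2, done 3, write 4
2) issue 2, read 3, done 5, write 6
3) issue 5, read 6, done 7, write 8  <struct: INT busy until I1 writes@4>
4) issue 6, read 9, done 17, write 18  <RAW R3: wait I3 write@8>
5) issue 19, read 20, done 28, write 29  <struct: DIV busy until I4 writes@18>
6) issue 20, read 21, done 22, write 23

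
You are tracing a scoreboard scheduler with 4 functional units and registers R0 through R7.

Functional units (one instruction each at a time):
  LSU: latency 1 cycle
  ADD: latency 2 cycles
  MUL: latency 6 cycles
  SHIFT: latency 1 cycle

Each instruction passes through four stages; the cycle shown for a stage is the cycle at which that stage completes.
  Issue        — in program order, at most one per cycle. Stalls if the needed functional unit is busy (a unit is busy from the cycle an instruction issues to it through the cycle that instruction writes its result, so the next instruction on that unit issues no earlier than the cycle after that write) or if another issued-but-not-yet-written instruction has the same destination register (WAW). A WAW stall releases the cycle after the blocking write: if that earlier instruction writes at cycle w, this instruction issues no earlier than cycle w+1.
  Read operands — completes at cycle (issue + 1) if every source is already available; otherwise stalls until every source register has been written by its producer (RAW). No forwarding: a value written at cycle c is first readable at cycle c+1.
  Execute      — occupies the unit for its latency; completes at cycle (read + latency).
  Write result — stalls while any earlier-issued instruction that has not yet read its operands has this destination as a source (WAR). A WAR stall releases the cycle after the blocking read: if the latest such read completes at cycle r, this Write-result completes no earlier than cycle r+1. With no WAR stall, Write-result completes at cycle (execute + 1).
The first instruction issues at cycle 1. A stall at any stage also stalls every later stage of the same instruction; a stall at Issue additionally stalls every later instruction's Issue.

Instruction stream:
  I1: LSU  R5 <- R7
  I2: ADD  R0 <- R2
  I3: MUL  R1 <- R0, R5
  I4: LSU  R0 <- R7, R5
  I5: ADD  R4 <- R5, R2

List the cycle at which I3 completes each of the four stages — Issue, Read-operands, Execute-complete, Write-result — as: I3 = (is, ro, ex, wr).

[1] issue I1 (LSU)
[2] I1 read-ops | issue I2 (ADD)
[3] I1 finished on LSU | I2 read-ops | issue I3 (MUL)
[4] I1→R5
[5] I2 finished on ADD
[6] I2→R0
[7] I3 read-ops | issue I4 (LSU)
[8] I4 read-ops | issue I5 (ADD)
[9] I4 finished on LSU | I5 read-ops
[10] I4→R0
[11] I5 finished on ADD
[12] I5→R4
[13] I3 finished on MUL
[14] I3→R1

I3 = (3, 7, 13, 14)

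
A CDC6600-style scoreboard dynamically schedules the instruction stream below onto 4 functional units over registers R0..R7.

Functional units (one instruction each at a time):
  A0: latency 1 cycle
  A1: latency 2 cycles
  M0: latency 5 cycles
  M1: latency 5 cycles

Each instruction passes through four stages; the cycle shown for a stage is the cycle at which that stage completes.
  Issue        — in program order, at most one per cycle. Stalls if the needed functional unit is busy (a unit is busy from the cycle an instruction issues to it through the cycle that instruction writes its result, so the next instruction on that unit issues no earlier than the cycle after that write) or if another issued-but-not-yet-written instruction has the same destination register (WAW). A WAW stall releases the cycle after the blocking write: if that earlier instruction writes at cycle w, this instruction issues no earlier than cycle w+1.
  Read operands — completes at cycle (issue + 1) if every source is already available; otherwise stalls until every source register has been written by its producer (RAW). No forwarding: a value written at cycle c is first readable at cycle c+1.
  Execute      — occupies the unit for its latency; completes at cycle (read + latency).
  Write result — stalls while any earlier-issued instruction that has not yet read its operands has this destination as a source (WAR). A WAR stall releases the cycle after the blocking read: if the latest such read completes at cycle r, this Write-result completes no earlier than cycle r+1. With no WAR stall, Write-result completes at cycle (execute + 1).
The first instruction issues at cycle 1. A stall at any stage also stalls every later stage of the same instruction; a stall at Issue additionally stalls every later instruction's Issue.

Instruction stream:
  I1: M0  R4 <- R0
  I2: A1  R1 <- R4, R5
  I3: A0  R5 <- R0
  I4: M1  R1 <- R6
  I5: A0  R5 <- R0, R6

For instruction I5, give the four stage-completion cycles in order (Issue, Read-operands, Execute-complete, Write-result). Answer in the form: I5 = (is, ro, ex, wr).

I1 -> (1, 2, 7, 8)
I2 -> (2, 9, 11, 12)  // RAW R4: wait I1 write@8
I3 -> (3, 4, 5, 10)  // WAR R5: wait I2 read@9
I4 -> (13, 14, 19, 20)  // WAW R1: wait I2 write@12
I5 -> (14, 15, 16, 17)

I5 = (14, 15, 16, 17)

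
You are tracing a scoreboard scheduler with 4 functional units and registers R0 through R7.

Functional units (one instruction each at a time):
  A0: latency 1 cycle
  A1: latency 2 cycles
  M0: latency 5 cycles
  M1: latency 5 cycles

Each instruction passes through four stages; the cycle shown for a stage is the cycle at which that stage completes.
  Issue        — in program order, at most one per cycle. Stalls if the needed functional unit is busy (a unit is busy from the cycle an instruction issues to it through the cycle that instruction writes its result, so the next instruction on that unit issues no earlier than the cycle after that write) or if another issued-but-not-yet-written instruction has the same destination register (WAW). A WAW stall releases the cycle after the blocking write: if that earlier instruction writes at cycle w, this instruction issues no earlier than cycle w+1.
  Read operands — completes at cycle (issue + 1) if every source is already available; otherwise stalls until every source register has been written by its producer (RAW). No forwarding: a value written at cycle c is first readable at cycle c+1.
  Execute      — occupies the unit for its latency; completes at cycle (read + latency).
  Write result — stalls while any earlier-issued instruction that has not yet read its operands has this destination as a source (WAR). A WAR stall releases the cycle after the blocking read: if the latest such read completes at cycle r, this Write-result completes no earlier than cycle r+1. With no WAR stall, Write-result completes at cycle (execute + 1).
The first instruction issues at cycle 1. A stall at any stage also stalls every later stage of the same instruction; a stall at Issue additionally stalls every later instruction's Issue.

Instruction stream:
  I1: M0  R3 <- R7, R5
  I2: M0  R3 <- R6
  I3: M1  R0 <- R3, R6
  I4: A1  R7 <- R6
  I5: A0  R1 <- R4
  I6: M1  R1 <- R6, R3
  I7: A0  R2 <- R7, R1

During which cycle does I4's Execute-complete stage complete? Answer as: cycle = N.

c1: I1→M0
c2: I1 RO
c7: I1 EX
c8: I1 WR R3
c9: I2→M0
c10: I2 RO | I3→M1
c11: I4→A1
c12: I4 RO | I5→A0
c13: I5 RO
c14: I4 EX | I5 EX
c15: I2 EX | I4 WR R7 | I5 WR R1
c16: I2 WR R3
c17: I3 RO
c22: I3 EX
c23: I3 WR R0
c24: I6→M1
c25: I6 RO | I7→A0
c30: I6 EX
c31: I6 WR R1
c32: I7 RO
c33: I7 EX
c34: I7 WR R2

cycle = 14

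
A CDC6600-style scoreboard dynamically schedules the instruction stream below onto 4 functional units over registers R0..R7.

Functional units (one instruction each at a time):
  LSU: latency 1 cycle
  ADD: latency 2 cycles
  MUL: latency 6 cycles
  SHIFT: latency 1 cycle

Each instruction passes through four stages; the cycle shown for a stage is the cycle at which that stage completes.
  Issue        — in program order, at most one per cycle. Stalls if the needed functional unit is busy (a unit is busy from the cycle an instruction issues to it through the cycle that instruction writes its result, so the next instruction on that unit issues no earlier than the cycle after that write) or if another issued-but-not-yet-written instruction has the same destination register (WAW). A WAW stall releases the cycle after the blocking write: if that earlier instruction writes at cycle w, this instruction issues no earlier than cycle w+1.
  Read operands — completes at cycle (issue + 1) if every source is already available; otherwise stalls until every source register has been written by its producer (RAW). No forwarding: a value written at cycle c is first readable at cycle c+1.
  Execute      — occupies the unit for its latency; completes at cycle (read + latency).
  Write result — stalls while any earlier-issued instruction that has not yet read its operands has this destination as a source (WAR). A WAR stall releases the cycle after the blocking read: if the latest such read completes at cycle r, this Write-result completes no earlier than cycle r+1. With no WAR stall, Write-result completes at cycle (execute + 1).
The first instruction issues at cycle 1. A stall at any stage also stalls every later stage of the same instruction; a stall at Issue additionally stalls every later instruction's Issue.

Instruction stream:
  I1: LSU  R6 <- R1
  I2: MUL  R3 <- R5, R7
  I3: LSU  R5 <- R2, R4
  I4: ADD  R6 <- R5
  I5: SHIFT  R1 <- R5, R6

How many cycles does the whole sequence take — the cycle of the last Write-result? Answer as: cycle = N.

cycle = 15

1) issue 1, read 2, done 3, write 4
2) issue 2, read 3, done 9, write 10
3) issue 5, read 6, done 7, write 8  <struct: LSU busy until I1 writes@4>
4) issue 6, read 9, done 11, write 12  <RAW R5: wait I3 write@8>
5) issue 7, read 13, done 14, write 15  <RAW R6: wait I4 write@12>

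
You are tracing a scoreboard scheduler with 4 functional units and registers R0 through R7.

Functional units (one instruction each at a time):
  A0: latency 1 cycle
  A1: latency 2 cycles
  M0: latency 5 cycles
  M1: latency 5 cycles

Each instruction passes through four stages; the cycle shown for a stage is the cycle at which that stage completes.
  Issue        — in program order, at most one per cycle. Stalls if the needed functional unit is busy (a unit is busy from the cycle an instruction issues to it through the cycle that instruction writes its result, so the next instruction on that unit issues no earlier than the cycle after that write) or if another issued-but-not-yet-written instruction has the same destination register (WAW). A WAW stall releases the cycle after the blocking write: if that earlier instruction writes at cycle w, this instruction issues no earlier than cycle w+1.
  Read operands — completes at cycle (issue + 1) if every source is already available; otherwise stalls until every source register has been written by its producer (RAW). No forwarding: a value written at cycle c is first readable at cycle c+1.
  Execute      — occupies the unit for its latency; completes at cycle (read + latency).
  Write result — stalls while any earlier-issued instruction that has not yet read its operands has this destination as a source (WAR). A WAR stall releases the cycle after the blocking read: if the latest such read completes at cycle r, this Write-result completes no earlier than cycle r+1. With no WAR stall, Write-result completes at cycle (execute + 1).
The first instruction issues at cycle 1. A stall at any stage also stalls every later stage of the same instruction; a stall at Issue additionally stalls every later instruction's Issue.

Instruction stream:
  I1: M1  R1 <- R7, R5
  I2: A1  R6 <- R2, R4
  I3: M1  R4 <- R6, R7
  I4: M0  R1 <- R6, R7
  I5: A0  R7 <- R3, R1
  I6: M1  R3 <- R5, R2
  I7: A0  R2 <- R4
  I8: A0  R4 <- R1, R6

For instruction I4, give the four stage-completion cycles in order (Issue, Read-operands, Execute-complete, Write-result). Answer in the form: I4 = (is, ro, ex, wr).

I4 = (10, 11, 16, 17)

  I1 | 1 | 2 | 7 | 8
  I2 | 2 | 3 | 5 | 6
  I3 | 9 | 10 | 15 | 16   struct: M1 busy until I1 writes@8
  I4 | 10 | 11 | 16 | 17
  I5 | 11 | 18 | 19 | 20   RAW R1: wait I4 write@17
  I6 | 17 | 18 | 23 | 24   struct: M1 busy until I3 writes@16
  I7 | 21 | 22 | 23 | 24   struct: A0 busy until I5 writes@20
  I8 | 25 | 26 | 27 | 28   struct: A0 busy until I7 writes@24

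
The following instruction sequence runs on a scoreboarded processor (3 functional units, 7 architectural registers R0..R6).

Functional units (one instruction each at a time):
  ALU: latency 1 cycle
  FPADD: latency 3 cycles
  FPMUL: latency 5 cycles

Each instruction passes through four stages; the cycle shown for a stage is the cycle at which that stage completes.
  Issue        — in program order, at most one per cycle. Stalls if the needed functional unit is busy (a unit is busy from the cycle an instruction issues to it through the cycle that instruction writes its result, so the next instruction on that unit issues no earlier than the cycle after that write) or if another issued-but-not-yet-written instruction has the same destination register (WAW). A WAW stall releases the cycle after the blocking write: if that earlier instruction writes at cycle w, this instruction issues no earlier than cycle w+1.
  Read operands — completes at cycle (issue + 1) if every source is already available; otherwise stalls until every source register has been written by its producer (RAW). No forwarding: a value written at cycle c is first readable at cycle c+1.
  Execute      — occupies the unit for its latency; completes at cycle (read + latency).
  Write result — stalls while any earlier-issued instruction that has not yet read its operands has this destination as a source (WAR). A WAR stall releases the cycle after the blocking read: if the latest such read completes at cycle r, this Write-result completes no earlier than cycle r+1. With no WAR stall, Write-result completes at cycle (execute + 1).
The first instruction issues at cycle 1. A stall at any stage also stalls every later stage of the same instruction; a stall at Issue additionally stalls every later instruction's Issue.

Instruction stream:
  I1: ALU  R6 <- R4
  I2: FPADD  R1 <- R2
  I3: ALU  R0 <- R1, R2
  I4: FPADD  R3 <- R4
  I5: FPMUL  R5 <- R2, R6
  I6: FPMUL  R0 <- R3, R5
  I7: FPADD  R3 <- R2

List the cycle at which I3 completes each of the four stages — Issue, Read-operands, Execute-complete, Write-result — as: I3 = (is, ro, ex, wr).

c1: I1 dispatched to ALU
c2: I1 operands ready; I2 dispatched to FPADD
c3: I1 complete; I2 operands ready
c4: R6←I1
c5: I3 dispatched to ALU
c6: I2 complete
c7: R1←I2
c8: I3 operands ready; I4 dispatched to FPADD
c9: I3 complete; I4 operands ready; I5 dispatched to FPMUL
c10: R0←I3; I5 operands ready
c12: I4 complete
c13: R3←I4
c15: I5 complete
c16: R5←I5
c17: I6 dispatched to FPMUL
c18: I6 operands ready; I7 dispatched to FPADD
c19: I7 operands ready
c22: I7 complete
c23: I6 complete; R3←I7
c24: R0←I6

I3 = (5, 8, 9, 10)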